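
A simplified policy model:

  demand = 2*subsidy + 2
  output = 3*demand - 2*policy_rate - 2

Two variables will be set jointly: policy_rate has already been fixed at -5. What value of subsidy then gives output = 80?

With policy_rate held at -5:
Substituting into the output equation gives output = 6*subsidy + 14.
Solve 6*subsidy + 14 = 80: subsidy = (80 - 14) / 6 = 11.

subsidy = 11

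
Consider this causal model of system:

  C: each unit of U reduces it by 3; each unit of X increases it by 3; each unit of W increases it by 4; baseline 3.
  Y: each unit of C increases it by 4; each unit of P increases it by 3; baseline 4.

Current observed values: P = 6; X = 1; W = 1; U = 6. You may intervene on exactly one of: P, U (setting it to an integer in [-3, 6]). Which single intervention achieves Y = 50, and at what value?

Intervening on P: Y = 3*P - 28. Reaching 50 requires P = 26, outside [-3, 6].
Intervening on U: with other inputs at their observed values, Y = -12*U + 62. Solving for 50 gives U = 1, within [-3, 6].

set U = 1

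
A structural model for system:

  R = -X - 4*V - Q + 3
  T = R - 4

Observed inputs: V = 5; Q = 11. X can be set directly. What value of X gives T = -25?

X = -7

Substituting into the R equation gives R = -X - 28.
So T = -X - 32.
Solve -X - 32 = -25: X = (-25 + 32) / -1 = -7.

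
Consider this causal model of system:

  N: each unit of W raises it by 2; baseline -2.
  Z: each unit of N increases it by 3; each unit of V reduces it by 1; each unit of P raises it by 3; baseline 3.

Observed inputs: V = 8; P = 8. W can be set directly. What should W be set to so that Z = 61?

Substituting into the Z equation gives Z = 6*W + 13.
Solve 6*W + 13 = 61: W = (61 - 13) / 6 = 8.

W = 8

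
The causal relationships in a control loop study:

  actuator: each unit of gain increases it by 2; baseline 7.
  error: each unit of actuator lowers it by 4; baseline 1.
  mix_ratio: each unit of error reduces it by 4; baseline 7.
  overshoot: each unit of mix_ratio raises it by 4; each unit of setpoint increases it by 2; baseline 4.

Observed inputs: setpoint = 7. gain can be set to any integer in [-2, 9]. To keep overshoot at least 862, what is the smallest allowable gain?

Substituting into the error equation gives error = -8*gain - 27.
So mix_ratio = 32*gain + 115.
So overshoot = 128*gain + 478.
Require 128*gain + 478 ≥ 862, so gain ≥ 3.
The smallest integer in [-2, 9] satisfying this is 3.

gain = 3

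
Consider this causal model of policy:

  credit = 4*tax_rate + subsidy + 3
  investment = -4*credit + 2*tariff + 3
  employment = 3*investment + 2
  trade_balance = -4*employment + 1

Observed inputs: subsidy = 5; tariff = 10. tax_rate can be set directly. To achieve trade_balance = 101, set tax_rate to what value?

tax_rate = 0

Substituting into the credit equation gives credit = 4*tax_rate + 8.
Substituting into the investment equation gives investment = -16*tax_rate - 9.
Substituting into the employment equation gives employment = -48*tax_rate - 25.
Substituting into the trade_balance equation gives trade_balance = 192*tax_rate + 101.
Solve 192*tax_rate + 101 = 101: tax_rate = (101 - 101) / 192 = 0.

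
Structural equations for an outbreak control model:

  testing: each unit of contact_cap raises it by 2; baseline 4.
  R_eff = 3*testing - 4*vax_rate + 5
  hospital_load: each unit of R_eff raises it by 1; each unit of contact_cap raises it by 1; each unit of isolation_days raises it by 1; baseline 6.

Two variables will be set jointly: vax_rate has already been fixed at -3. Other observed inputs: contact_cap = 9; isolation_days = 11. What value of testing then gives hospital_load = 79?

With vax_rate held at -3:
Intervening on testing fixes its value directly, overriding its dependence on contact_cap.
Substituting into the R_eff equation gives R_eff = 3*testing + 17.
Substituting into the hospital_load equation gives hospital_load = 3*testing + 43.
Solve 3*testing + 43 = 79: testing = (79 - 43) / 3 = 12.

testing = 12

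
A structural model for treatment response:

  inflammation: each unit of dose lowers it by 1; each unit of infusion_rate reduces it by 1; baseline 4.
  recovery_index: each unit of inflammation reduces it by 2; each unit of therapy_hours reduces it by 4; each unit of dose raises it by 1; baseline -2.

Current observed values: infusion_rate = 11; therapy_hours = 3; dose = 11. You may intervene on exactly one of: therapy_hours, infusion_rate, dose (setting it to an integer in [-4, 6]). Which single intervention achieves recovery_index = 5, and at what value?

Intervening on therapy_hours: recovery_index = -4*therapy_hours + 45. Reaching 5 requires therapy_hours = 10, outside [-4, 6].
Intervening on infusion_rate: with other inputs at their observed values, recovery_index = 2*infusion_rate + 11. Solving for 5 gives infusion_rate = -3, within [-4, 6].
Intervening on dose: recovery_index = 3*dose. Reaching 5 requires dose = 5/3, not an integer.

set infusion_rate = -3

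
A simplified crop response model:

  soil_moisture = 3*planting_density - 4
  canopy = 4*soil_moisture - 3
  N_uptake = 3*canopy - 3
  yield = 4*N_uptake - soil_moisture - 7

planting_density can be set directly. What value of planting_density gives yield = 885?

planting_density = 8

Substituting into the canopy equation gives canopy = 12*planting_density - 19.
Substituting into the N_uptake equation gives N_uptake = 36*planting_density - 60.
Substituting into the yield equation gives yield = 141*planting_density - 243.
Solve 141*planting_density - 243 = 885: planting_density = (885 + 243) / 141 = 8.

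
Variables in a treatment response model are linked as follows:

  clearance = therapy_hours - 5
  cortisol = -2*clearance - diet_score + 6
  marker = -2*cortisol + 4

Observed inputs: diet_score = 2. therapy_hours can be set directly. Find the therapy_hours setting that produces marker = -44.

therapy_hours = -5

Substituting into the cortisol equation gives cortisol = -2*therapy_hours + 14.
So marker = 4*therapy_hours - 24.
Solve 4*therapy_hours - 24 = -44: therapy_hours = (-44 + 24) / 4 = -5.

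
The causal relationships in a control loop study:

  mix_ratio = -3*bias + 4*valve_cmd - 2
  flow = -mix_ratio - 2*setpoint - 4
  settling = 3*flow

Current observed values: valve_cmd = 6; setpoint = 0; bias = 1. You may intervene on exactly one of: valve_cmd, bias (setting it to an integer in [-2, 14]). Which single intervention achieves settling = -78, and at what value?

Intervening on valve_cmd: settling = -12*valve_cmd + 3. Reaching -78 requires valve_cmd = 27/4, not an integer.
Intervening on bias: with other inputs at their observed values, settling = 9*bias - 78. Solving for -78 gives bias = 0, within [-2, 14].

set bias = 0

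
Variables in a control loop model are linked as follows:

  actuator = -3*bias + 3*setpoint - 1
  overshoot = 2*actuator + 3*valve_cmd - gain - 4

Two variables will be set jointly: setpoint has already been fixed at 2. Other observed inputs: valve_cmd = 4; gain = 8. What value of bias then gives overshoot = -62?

bias = 12

With setpoint held at 2:
Substituting into the actuator equation gives actuator = -3*bias + 5.
overshoot becomes -6*bias + 10.
Solve -6*bias + 10 = -62: bias = (-62 - 10) / -6 = 12.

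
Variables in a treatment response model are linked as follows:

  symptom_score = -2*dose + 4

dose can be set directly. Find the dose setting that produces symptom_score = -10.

dose = 7

Solve -2*dose + 4 = -10: dose = (-10 - 4) / -2 = 7.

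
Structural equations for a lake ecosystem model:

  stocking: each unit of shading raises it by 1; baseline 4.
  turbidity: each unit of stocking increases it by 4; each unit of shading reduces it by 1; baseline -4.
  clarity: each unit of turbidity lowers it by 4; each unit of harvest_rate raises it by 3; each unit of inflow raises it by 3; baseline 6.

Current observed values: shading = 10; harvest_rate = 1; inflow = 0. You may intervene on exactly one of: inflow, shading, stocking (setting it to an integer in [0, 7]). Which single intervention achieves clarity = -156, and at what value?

Intervening on inflow: with other inputs at their observed values, clarity = 3*inflow - 159. Solving for -156 gives inflow = 1, within [0, 7].
Intervening on shading: clarity = -12*shading - 39. Reaching -156 requires shading = 39/4, not an integer.
Intervening on stocking: clarity = -16*stocking + 65. Reaching -156 requires stocking = 221/16, not an integer.

set inflow = 1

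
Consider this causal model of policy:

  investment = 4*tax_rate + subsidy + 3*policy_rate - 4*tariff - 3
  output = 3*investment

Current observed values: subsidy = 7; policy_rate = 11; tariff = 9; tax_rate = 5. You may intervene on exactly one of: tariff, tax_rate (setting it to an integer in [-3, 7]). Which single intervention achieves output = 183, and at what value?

set tariff = -1

Intervening on tariff: with other inputs at their observed values, output = -12*tariff + 171. Solving for 183 gives tariff = -1, within [-3, 7].
Intervening on tax_rate: output = 12*tax_rate + 3. Reaching 183 requires tax_rate = 15, outside [-3, 7].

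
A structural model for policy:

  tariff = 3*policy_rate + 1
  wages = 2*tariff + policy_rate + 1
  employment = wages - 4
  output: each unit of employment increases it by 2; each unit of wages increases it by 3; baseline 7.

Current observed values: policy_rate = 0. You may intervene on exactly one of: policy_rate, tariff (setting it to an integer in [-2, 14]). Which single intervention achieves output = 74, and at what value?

set tariff = 7

Intervening on policy_rate: output = 35*policy_rate + 14. Reaching 74 requires policy_rate = 12/7, not an integer.
Intervening on tariff: with other inputs at their observed values, output = 10*tariff + 4. Solving for 74 gives tariff = 7, within [-2, 14].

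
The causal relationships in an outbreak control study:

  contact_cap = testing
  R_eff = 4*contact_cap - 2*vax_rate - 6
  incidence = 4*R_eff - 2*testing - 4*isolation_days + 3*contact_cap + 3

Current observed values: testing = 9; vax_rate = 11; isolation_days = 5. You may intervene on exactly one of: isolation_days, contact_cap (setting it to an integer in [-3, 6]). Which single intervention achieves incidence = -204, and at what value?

Intervening on isolation_days: incidence = -4*isolation_days + 44. Reaching -204 requires isolation_days = 62, outside [-3, 6].
Intervening on contact_cap: with other inputs at their observed values, incidence = 19*contact_cap - 147. Solving for -204 gives contact_cap = -3, within [-3, 6].

set contact_cap = -3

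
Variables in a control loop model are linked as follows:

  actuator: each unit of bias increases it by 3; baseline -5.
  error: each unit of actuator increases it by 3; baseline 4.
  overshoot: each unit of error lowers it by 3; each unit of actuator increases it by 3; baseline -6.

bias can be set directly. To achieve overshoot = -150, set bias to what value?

bias = 9

Substituting into the error equation gives error = 9*bias - 11.
Substituting into the overshoot equation gives overshoot = -18*bias + 12.
Solve -18*bias + 12 = -150: bias = (-150 - 12) / -18 = 9.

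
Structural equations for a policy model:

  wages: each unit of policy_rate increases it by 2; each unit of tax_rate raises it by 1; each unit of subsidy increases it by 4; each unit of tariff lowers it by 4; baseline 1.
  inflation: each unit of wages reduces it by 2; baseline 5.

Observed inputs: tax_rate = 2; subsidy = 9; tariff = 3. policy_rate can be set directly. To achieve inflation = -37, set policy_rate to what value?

policy_rate = -3

Substituting into the wages equation gives wages = 2*policy_rate + 27.
Substituting into the inflation equation gives inflation = -4*policy_rate - 49.
Solve -4*policy_rate - 49 = -37: policy_rate = (-37 + 49) / -4 = -3.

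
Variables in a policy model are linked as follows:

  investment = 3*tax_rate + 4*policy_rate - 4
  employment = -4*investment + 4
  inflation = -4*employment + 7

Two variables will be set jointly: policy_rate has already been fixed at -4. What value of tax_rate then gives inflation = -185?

tax_rate = 3

With policy_rate held at -4:
Substituting into the investment equation gives investment = 3*tax_rate - 20.
Substituting into the employment equation gives employment = -12*tax_rate + 84.
inflation becomes 48*tax_rate - 329.
Solve 48*tax_rate - 329 = -185: tax_rate = (-185 + 329) / 48 = 3.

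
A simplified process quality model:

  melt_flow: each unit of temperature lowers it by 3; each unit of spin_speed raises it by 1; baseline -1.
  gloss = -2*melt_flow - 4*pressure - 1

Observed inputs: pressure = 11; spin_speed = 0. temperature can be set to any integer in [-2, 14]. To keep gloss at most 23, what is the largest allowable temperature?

Substituting into the melt_flow equation gives melt_flow = -3*temperature - 1.
Substituting into the gloss equation gives gloss = 6*temperature - 43.
Require 6*temperature - 43 ≤ 23, so temperature ≤ 11.
The largest integer in [-2, 14] satisfying this is 11.

temperature = 11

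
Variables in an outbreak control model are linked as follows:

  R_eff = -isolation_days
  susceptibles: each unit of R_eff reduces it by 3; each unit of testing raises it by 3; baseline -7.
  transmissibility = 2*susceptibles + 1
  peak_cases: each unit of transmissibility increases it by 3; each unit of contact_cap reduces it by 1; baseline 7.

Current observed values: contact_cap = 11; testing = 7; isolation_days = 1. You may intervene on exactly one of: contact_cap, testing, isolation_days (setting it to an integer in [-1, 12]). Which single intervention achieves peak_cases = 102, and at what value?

set contact_cap = 10

Intervening on contact_cap: with other inputs at their observed values, peak_cases = -contact_cap + 112. Solving for 102 gives contact_cap = 10, within [-1, 12].
Intervening on testing: peak_cases = 18*testing - 25. Reaching 102 requires testing = 127/18, not an integer.
Intervening on isolation_days: peak_cases = 18*isolation_days + 83. Reaching 102 requires isolation_days = 19/18, not an integer.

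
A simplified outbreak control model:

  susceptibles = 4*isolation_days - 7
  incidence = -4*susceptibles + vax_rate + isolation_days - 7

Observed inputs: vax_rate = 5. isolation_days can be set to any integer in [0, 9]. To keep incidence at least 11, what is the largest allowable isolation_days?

Substituting into the incidence equation gives incidence = -15*isolation_days + 26.
Require -15*isolation_days + 26 ≥ 11, so isolation_days ≤ 1.
The largest integer in [0, 9] satisfying this is 1.

isolation_days = 1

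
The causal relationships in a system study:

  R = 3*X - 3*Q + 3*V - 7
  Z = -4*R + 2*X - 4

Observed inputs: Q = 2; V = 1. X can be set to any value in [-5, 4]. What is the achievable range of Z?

-4 to 86

Substituting into the R equation gives R = 3*X - 10.
Substituting into the Z equation gives Z = -10*X + 36.
Linear in X, so extremes are at the endpoints: X = -5 gives Z = 86; X = 4 gives Z = -4.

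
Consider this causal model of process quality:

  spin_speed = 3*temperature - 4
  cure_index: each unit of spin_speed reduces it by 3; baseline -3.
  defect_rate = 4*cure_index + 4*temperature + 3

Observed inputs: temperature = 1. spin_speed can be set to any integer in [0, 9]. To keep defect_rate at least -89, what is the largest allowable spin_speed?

spin_speed = 7

Intervening on spin_speed fixes its value directly, overriding its dependence on temperature.
Substituting into the defect_rate equation gives defect_rate = -12*spin_speed - 5.
Require -12*spin_speed - 5 ≥ -89, so spin_speed ≤ 7.
The largest integer in [0, 9] satisfying this is 7.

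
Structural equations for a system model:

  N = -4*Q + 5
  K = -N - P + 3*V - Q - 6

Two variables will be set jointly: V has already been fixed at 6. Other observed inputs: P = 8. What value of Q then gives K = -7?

Q = -2

With V held at 6:
Substituting into the K equation gives K = 3*Q - 1.
Solve 3*Q - 1 = -7: Q = (-7 + 1) / 3 = -2.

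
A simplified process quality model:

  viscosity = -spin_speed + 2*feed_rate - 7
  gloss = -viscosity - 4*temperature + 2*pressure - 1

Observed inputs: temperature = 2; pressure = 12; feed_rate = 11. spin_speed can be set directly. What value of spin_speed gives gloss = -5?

spin_speed = -5

Substituting into the viscosity equation gives viscosity = -spin_speed + 15.
This gives gloss = spin_speed.
Solve spin_speed = -5: spin_speed = -5 / 1 = -5.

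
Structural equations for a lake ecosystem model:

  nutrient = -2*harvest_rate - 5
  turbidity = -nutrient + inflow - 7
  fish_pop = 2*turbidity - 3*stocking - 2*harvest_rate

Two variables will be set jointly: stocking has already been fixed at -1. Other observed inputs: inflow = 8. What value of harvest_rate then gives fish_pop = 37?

With stocking held at -1:
Substituting into the turbidity equation gives turbidity = 2*harvest_rate + 6.
Substituting into the fish_pop equation gives fish_pop = 2*harvest_rate + 15.
Solve 2*harvest_rate + 15 = 37: harvest_rate = (37 - 15) / 2 = 11.

harvest_rate = 11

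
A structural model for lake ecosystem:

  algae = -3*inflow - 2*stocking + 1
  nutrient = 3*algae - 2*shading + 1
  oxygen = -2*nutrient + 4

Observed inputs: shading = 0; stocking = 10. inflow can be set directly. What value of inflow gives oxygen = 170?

Substituting into the algae equation gives algae = -3*inflow - 19.
So nutrient = -9*inflow - 56.
Substituting into the oxygen equation gives oxygen = 18*inflow + 116.
Solve 18*inflow + 116 = 170: inflow = (170 - 116) / 18 = 3.

inflow = 3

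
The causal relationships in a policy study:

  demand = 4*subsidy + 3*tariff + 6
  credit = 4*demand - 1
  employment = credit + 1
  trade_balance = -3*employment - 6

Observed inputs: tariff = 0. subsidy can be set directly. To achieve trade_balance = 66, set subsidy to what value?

Substituting into the demand equation gives demand = 4*subsidy + 6.
This gives credit = 16*subsidy + 23.
Substituting into the employment equation gives employment = 16*subsidy + 24.
trade_balance becomes -48*subsidy - 78.
Solve -48*subsidy - 78 = 66: subsidy = (66 + 78) / -48 = -3.

subsidy = -3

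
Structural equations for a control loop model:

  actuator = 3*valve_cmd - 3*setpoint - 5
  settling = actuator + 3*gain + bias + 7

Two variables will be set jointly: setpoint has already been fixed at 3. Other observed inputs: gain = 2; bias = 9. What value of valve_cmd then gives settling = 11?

With setpoint held at 3:
Substituting into the actuator equation gives actuator = 3*valve_cmd - 14.
So settling = 3*valve_cmd + 8.
Solve 3*valve_cmd + 8 = 11: valve_cmd = (11 - 8) / 3 = 1.

valve_cmd = 1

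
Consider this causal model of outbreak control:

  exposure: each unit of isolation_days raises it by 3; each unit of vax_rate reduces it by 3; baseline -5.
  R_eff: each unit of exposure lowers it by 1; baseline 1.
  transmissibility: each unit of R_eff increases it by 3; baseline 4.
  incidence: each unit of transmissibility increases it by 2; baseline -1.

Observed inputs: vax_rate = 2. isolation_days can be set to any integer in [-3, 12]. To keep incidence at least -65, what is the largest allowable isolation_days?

Substituting into the exposure equation gives exposure = 3*isolation_days - 11.
So R_eff = -3*isolation_days + 12.
Substituting into the transmissibility equation gives transmissibility = -9*isolation_days + 40.
So incidence = -18*isolation_days + 79.
Require -18*isolation_days + 79 ≥ -65, so isolation_days ≤ 8.
The largest integer in [-3, 12] satisfying this is 8.

isolation_days = 8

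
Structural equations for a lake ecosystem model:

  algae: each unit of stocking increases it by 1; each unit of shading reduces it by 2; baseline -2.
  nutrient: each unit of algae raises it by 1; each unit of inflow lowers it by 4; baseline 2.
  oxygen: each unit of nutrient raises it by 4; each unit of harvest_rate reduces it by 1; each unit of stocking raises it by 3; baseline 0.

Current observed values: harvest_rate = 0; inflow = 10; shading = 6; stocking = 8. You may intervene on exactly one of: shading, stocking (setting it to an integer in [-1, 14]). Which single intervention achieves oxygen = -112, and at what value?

Intervening on shading: with other inputs at their observed values, oxygen = -8*shading - 104. Solving for -112 gives shading = 1, within [-1, 14].
Intervening on stocking: oxygen = 7*stocking - 208. Reaching -112 requires stocking = 96/7, not an integer.

set shading = 1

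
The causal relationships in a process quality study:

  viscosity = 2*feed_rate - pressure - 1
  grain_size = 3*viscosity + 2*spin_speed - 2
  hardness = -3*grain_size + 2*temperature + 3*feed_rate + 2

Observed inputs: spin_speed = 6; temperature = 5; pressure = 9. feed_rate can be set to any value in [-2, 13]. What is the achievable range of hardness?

-123 to 102

Substituting into the viscosity equation gives viscosity = 2*feed_rate - 10.
Substituting into the grain_size equation gives grain_size = 6*feed_rate - 20.
Substituting into the hardness equation gives hardness = -15*feed_rate + 72.
Linear in feed_rate, so extremes are at the endpoints: feed_rate = -2 gives hardness = 102; feed_rate = 13 gives hardness = -123.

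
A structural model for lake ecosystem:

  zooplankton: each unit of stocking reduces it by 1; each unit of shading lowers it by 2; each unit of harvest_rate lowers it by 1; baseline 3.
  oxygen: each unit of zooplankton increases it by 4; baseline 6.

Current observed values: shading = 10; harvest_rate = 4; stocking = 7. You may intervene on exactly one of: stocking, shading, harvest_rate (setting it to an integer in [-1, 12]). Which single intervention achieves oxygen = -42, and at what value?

Intervening on stocking: oxygen = -4*stocking - 78. Reaching -42 requires stocking = -9, outside [-1, 12].
Intervening on shading: with other inputs at their observed values, oxygen = -8*shading - 26. Solving for -42 gives shading = 2, within [-1, 12].
Intervening on harvest_rate: oxygen = -4*harvest_rate - 90. Reaching -42 requires harvest_rate = -12, outside [-1, 12].

set shading = 2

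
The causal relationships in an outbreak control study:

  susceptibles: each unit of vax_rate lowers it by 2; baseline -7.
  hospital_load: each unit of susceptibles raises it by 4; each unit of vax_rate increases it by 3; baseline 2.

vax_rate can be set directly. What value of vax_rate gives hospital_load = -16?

Substituting into the hospital_load equation gives hospital_load = -5*vax_rate - 26.
Solve -5*vax_rate - 26 = -16: vax_rate = (-16 + 26) / -5 = -2.

vax_rate = -2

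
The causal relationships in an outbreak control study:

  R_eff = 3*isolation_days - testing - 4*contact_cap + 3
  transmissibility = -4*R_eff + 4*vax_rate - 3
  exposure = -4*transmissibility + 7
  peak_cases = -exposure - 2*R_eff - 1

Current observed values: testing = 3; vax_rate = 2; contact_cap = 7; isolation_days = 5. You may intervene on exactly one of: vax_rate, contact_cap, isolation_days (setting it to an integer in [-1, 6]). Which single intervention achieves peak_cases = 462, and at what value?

set isolation_days = 1

Intervening on vax_rate: peak_cases = 16*vax_rate + 214. Reaching 462 requires vax_rate = 31/2, not an integer.
Intervening on contact_cap: peak_cases = 72*contact_cap - 258. Reaching 462 requires contact_cap = 10, outside [-1, 6].
Intervening on isolation_days: with other inputs at their observed values, peak_cases = -54*isolation_days + 516. Solving for 462 gives isolation_days = 1, within [-1, 6].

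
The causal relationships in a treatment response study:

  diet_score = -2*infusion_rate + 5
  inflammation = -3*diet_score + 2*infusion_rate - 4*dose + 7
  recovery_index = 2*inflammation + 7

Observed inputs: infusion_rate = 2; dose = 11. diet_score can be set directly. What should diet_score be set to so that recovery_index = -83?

Intervening on diet_score fixes its value directly, overriding its dependence on infusion_rate.
Substituting into the inflammation equation gives inflammation = -3*diet_score - 33.
recovery_index becomes -6*diet_score - 59.
Solve -6*diet_score - 59 = -83: diet_score = (-83 + 59) / -6 = 4.

diet_score = 4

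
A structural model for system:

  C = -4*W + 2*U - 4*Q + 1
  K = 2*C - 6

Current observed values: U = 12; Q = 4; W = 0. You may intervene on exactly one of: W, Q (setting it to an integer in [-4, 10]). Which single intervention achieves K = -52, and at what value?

Intervening on W: with other inputs at their observed values, K = -8*W + 12. Solving for -52 gives W = 8, within [-4, 10].
Intervening on Q: K = -8*Q + 44. Reaching -52 requires Q = 12, outside [-4, 10].

set W = 8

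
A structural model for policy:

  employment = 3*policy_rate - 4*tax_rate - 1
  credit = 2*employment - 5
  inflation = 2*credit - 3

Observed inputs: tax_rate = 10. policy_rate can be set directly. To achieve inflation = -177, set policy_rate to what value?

Substituting into the employment equation gives employment = 3*policy_rate - 41.
Substituting into the credit equation gives credit = 6*policy_rate - 87.
Substituting into the inflation equation gives inflation = 12*policy_rate - 177.
Solve 12*policy_rate - 177 = -177: policy_rate = (-177 + 177) / 12 = 0.

policy_rate = 0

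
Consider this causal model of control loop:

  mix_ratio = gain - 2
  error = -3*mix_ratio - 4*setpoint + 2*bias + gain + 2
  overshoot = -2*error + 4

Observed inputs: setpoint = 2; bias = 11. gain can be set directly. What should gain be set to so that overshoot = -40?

Substituting into the error equation gives error = -2*gain + 22.
So overshoot = 4*gain - 40.
Solve 4*gain - 40 = -40: gain = (-40 + 40) / 4 = 0.

gain = 0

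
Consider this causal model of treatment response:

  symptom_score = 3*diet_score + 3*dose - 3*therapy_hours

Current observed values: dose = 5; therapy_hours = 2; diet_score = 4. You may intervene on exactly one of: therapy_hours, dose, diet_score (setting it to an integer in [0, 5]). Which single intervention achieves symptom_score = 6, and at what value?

set dose = 0

Intervening on therapy_hours: symptom_score = -3*therapy_hours + 27. Reaching 6 requires therapy_hours = 7, outside [0, 5].
Intervening on dose: with other inputs at their observed values, symptom_score = 3*dose + 6. Solving for 6 gives dose = 0, within [0, 5].
Intervening on diet_score: symptom_score = 3*diet_score + 9. Reaching 6 requires diet_score = -1, outside [0, 5].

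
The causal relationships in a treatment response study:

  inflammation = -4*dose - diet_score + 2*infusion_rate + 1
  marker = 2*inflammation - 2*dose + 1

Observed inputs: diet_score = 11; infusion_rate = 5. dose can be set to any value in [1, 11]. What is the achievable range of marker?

Substituting into the inflammation equation gives inflammation = -4*dose.
So marker = -10*dose + 1.
Linear in dose, so extremes are at the endpoints: dose = 1 gives marker = -9; dose = 11 gives marker = -109.

-109 to -9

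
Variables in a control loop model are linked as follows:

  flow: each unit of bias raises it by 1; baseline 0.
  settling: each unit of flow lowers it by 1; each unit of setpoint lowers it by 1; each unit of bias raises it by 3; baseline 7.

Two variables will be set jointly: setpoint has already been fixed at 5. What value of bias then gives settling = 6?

bias = 2

With setpoint held at 5:
Substituting into the settling equation gives settling = 2*bias + 2.
Solve 2*bias + 2 = 6: bias = (6 - 2) / 2 = 2.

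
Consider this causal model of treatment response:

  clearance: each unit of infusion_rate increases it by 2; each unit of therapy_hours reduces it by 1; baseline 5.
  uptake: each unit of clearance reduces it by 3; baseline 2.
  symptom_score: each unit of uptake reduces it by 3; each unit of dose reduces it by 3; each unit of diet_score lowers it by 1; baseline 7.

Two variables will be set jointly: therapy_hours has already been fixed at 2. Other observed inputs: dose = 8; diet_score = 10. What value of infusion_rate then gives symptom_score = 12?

With therapy_hours held at 2:
Substituting into the clearance equation gives clearance = 2*infusion_rate + 3.
uptake becomes -6*infusion_rate - 7.
This gives symptom_score = 18*infusion_rate - 6.
Solve 18*infusion_rate - 6 = 12: infusion_rate = (12 + 6) / 18 = 1.

infusion_rate = 1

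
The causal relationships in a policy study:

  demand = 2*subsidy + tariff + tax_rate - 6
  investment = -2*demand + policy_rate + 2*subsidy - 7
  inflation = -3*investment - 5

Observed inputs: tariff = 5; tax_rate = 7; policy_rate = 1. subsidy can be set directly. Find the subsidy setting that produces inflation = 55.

subsidy = 1

Substituting into the demand equation gives demand = 2*subsidy + 6.
Substituting into the investment equation gives investment = -2*subsidy - 18.
Substituting into the inflation equation gives inflation = 6*subsidy + 49.
Solve 6*subsidy + 49 = 55: subsidy = (55 - 49) / 6 = 1.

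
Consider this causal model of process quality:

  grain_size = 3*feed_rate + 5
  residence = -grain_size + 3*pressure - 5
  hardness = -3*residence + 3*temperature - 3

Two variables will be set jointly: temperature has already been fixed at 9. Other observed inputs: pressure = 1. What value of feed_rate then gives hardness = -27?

With temperature held at 9:
Substituting into the residence equation gives residence = -3*feed_rate - 7.
This gives hardness = 9*feed_rate + 45.
Solve 9*feed_rate + 45 = -27: feed_rate = (-27 - 45) / 9 = -8.

feed_rate = -8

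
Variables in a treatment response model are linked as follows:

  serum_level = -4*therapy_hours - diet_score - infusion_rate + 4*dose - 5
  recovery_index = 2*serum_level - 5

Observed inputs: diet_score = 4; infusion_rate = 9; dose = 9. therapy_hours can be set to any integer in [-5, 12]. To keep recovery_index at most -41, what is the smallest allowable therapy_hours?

therapy_hours = 9

Substituting into the serum_level equation gives serum_level = -4*therapy_hours + 18.
So recovery_index = -8*therapy_hours + 31.
Require -8*therapy_hours + 31 ≤ -41, so therapy_hours ≥ 9.
The smallest integer in [-5, 12] satisfying this is 9.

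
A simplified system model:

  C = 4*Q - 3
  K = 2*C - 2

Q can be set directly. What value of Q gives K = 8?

Substituting into the K equation gives K = 8*Q - 8.
Solve 8*Q - 8 = 8: Q = (8 + 8) / 8 = 2.

Q = 2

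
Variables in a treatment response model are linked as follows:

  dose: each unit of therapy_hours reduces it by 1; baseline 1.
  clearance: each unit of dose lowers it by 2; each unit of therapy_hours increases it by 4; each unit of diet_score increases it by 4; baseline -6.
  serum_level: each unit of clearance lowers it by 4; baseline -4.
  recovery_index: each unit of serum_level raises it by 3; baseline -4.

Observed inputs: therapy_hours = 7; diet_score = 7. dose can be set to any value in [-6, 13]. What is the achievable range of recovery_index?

Intervening on dose fixes its value directly, overriding its dependence on therapy_hours.
Substituting into the clearance equation gives clearance = -2*dose + 50.
Substituting into the serum_level equation gives serum_level = 8*dose - 204.
recovery_index becomes 24*dose - 616.
Linear in dose, so extremes are at the endpoints: dose = -6 gives recovery_index = -760; dose = 13 gives recovery_index = -304.

-760 to -304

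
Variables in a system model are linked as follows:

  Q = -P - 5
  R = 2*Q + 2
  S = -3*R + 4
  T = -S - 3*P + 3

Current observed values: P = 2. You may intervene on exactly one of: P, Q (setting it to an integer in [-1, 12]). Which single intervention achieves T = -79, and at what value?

Intervening on P: with other inputs at their observed values, T = -9*P - 25. Solving for -79 gives P = 6, within [-1, 12].
Intervening on Q: T = 6*Q - 1. Reaching -79 requires Q = -13, outside [-1, 12].

set P = 6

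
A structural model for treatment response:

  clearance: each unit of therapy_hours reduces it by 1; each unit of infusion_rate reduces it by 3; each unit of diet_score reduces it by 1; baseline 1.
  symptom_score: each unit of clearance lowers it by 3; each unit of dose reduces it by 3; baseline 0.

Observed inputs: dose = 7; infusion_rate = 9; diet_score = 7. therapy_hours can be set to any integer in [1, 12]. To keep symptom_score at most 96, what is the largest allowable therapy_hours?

Substituting into the clearance equation gives clearance = -therapy_hours - 33.
Substituting into the symptom_score equation gives symptom_score = 3*therapy_hours + 78.
Require 3*therapy_hours + 78 ≤ 96, so therapy_hours ≤ 6.
The largest integer in [1, 12] satisfying this is 6.

therapy_hours = 6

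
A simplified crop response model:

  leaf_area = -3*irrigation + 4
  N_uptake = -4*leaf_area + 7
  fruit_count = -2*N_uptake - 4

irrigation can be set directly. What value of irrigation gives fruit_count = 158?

Substituting into the N_uptake equation gives N_uptake = 12*irrigation - 9.
Substituting into the fruit_count equation gives fruit_count = -24*irrigation + 14.
Solve -24*irrigation + 14 = 158: irrigation = (158 - 14) / -24 = -6.

irrigation = -6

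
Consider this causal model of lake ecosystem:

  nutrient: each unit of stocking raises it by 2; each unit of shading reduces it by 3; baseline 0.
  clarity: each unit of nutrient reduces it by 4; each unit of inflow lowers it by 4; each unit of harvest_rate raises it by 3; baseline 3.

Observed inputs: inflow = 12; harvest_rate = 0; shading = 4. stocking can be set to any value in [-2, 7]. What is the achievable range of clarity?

-53 to 19

Substituting into the nutrient equation gives nutrient = 2*stocking - 12.
Substituting into the clarity equation gives clarity = -8*stocking + 3.
Linear in stocking, so extremes are at the endpoints: stocking = -2 gives clarity = 19; stocking = 7 gives clarity = -53.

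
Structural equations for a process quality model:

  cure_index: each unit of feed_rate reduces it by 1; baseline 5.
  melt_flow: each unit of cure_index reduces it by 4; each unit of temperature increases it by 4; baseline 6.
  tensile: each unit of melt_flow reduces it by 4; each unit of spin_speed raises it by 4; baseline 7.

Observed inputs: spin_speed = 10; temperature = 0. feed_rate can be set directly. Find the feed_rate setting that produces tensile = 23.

feed_rate = 5

Substituting into the melt_flow equation gives melt_flow = 4*feed_rate - 14.
So tensile = -16*feed_rate + 103.
Solve -16*feed_rate + 103 = 23: feed_rate = (23 - 103) / -16 = 5.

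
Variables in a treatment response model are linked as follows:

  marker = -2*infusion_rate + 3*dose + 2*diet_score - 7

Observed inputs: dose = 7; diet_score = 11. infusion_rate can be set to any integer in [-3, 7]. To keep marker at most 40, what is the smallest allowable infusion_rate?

Substituting into the marker equation gives marker = -2*infusion_rate + 36.
Require -2*infusion_rate + 36 ≤ 40, so infusion_rate ≥ -2.
The smallest integer in [-3, 7] satisfying this is -2.

infusion_rate = -2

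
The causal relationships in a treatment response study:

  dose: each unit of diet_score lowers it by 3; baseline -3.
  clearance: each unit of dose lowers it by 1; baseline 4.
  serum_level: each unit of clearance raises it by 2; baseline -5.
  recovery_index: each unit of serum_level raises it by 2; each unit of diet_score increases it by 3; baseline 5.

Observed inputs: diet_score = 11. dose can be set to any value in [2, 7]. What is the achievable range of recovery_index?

Intervening on dose fixes its value directly, overriding its dependence on diet_score.
Substituting into the serum_level equation gives serum_level = -2*dose + 3.
This gives recovery_index = -4*dose + 44.
Linear in dose, so extremes are at the endpoints: dose = 2 gives recovery_index = 36; dose = 7 gives recovery_index = 16.

16 to 36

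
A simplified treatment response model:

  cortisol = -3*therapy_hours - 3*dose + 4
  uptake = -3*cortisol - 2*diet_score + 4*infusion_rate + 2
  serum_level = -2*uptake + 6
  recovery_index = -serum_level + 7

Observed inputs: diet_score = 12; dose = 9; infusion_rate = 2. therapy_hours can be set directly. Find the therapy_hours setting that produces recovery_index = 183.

therapy_hours = 4

Substituting into the cortisol equation gives cortisol = -3*therapy_hours - 23.
Substituting into the uptake equation gives uptake = 9*therapy_hours + 55.
Substituting into the serum_level equation gives serum_level = -18*therapy_hours - 104.
So recovery_index = 18*therapy_hours + 111.
Solve 18*therapy_hours + 111 = 183: therapy_hours = (183 - 111) / 18 = 4.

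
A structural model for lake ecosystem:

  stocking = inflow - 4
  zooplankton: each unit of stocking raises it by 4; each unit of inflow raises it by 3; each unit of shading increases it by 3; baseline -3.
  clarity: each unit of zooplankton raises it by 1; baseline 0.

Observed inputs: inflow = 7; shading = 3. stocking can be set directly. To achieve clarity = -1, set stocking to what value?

Intervening on stocking fixes its value directly, overriding its dependence on inflow.
Substituting into the zooplankton equation gives zooplankton = 4*stocking + 27.
Substituting into the clarity equation gives clarity = 4*stocking + 27.
Solve 4*stocking + 27 = -1: stocking = (-1 - 27) / 4 = -7.

stocking = -7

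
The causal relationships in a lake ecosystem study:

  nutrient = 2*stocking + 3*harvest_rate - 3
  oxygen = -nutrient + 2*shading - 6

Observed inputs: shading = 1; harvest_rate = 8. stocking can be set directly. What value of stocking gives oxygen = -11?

stocking = -7

Substituting into the nutrient equation gives nutrient = 2*stocking + 21.
oxygen becomes -2*stocking - 25.
Solve -2*stocking - 25 = -11: stocking = (-11 + 25) / -2 = -7.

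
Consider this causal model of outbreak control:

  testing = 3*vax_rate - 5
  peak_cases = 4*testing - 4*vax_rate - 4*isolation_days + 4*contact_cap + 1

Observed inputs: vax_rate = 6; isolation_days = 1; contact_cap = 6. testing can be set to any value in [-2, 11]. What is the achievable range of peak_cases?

-11 to 41

Intervening on testing fixes its value directly, overriding its dependence on vax_rate.
Substituting into the peak_cases equation gives peak_cases = 4*testing - 3.
Linear in testing, so extremes are at the endpoints: testing = -2 gives peak_cases = -11; testing = 11 gives peak_cases = 41.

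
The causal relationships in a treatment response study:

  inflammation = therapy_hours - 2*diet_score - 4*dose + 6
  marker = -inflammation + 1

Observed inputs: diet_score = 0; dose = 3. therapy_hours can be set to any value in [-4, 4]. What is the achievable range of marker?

3 to 11

Substituting into the inflammation equation gives inflammation = therapy_hours - 6.
So marker = -therapy_hours + 7.
Linear in therapy_hours, so extremes are at the endpoints: therapy_hours = -4 gives marker = 11; therapy_hours = 4 gives marker = 3.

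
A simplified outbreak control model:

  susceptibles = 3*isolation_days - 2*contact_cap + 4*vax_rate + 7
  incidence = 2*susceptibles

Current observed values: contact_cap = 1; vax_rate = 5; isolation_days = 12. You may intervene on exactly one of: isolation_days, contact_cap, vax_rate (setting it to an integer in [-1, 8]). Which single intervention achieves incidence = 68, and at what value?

Intervening on isolation_days: with other inputs at their observed values, incidence = 6*isolation_days + 50. Solving for 68 gives isolation_days = 3, within [-1, 8].
Intervening on contact_cap: incidence = -4*contact_cap + 126. Reaching 68 requires contact_cap = 29/2, not an integer.
Intervening on vax_rate: incidence = 8*vax_rate + 82. Reaching 68 requires vax_rate = -7/4, not an integer.

set isolation_days = 3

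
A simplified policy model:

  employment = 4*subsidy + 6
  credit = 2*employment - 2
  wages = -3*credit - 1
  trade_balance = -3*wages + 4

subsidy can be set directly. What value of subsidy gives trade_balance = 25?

subsidy = -1

Substituting into the credit equation gives credit = 8*subsidy + 10.
So wages = -24*subsidy - 31.
So trade_balance = 72*subsidy + 97.
Solve 72*subsidy + 97 = 25: subsidy = (25 - 97) / 72 = -1.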